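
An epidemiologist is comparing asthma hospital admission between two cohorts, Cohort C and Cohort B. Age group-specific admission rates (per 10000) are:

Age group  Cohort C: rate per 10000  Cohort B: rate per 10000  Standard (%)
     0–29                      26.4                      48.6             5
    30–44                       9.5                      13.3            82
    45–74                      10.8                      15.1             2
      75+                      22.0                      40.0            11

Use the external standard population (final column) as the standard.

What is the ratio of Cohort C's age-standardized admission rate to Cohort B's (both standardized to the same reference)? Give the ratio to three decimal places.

0.651

Standard weights: 0.05, 0.82, 0.02, 0.11.
Cohort C: 0.0500×26.4 + 0.8200×9.5 + 0.0200×10.8 + 0.1100×22.0 = 11.7460 per 10000.
Cohort B: 0.0500×48.6 + 0.8200×13.3 + 0.0200×15.1 + 0.1100×40.0 = 18.0380 per 10000.
Ratio = 11.7460 ÷ 18.0380 = 0.65118.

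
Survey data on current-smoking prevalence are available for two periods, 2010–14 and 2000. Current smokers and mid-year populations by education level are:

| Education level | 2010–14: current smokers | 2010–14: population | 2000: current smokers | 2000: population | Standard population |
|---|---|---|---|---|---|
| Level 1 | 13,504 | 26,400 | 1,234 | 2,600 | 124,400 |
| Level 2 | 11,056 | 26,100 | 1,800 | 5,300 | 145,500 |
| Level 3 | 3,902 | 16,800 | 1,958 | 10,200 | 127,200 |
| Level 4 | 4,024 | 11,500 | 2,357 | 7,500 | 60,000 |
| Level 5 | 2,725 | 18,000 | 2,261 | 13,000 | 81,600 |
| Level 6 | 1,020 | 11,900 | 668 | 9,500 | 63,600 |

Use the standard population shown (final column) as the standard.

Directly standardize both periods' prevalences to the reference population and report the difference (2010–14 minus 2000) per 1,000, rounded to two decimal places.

38.54

Education-specific rates per 1,000 for 2010–14: 511.515, 423.602, 232.262, 349.913, 151.389, 85.714.
For 2000: 474.615, 339.623, 191.961, 314.267, 173.923, 70.316.
Standard total = 602,300; weights = 0.2065, 0.2416, 0.2112, 0.0996, 0.1355, 0.1056.
2010–14: 0.2065×511.515 + 0.2416×423.602 + 0.2112×232.262 + 0.0996×349.913 + 0.1355×151.389 + 0.1056×85.714 = 321.4507 per 1,000.
2000: 0.2065×474.615 + 0.2416×339.623 + 0.2112×191.961 + 0.0996×314.267 + 0.1355×173.923 + 0.1056×70.316 = 282.9070 per 1,000.
Difference = 321.4507 − 282.9070 = 38.5437.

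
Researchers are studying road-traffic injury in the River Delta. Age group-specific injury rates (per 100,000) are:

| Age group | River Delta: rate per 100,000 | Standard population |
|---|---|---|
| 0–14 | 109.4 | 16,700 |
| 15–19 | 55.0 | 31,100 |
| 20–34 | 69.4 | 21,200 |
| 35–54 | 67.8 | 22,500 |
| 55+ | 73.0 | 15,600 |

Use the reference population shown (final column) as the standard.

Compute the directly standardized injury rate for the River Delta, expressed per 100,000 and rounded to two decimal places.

Standard total = 107,100; weights = 0.1559, 0.2904, 0.1979, 0.2101, 0.1457.
Standardized rate: 0.1559×109.4 + 0.2904×55.0 + 0.1979×69.4 + 0.2101×67.8 + 0.1457×73.0 = 71.6439 per 100,000.

71.64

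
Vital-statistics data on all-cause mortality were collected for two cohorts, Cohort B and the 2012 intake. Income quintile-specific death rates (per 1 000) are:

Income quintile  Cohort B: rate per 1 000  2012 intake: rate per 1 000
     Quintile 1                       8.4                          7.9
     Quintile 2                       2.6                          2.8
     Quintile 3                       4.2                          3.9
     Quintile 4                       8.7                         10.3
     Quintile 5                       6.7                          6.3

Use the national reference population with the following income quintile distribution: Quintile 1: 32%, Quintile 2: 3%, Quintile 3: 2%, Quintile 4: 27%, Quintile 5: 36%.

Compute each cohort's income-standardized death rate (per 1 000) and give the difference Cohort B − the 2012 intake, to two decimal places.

-0.13

Standard weights: 0.32, 0.03, 0.02, 0.27, 0.36.
Cohort B: 0.3200×8.4 + 0.0300×2.6 + 0.0200×4.2 + 0.2700×8.7 + 0.3600×6.7 = 7.6110 per 1 000.
The 2012 intake: 0.3200×7.9 + 0.0300×2.8 + 0.0200×3.9 + 0.2700×10.3 + 0.3600×6.3 = 7.7390 per 1 000.
Difference = 7.6110 − 7.7390 = -0.1280.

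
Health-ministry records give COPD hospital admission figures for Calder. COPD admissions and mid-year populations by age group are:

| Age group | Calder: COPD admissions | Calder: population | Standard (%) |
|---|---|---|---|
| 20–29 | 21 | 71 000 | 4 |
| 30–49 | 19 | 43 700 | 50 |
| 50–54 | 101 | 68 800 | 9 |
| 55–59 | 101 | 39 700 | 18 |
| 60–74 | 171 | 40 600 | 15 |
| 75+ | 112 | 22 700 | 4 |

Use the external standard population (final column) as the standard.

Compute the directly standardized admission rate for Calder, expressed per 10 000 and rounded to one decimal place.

16.5

Age-specific rates per 10 000 for Calder: 2.96, 4.35, 14.68, 25.44, 42.12, 49.34.
Standard weights: 0.04, 0.50, 0.09, 0.18, 0.15, 0.04.
Standardized rate: 0.0400×2.96 + 0.5000×4.35 + 0.0900×14.68 + 0.1800×25.44 + 0.1500×42.12 + 0.0400×49.34 = 16.4841 per 10 000.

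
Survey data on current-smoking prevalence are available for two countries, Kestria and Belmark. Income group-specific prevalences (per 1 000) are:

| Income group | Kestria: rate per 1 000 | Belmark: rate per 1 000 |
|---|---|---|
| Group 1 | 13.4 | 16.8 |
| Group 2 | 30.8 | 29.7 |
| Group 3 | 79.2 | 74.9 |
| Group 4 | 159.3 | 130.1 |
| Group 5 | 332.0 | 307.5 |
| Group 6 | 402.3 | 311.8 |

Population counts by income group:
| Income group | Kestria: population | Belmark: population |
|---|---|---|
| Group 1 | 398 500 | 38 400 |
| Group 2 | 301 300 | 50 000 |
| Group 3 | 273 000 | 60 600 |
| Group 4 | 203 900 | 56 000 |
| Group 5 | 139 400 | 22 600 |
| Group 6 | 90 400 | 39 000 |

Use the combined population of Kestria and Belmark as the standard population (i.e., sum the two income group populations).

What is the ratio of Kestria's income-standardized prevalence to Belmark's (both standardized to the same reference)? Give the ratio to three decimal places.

Combined standard total = 1 673 100; weights = 0.2611, 0.2100, 0.1994, 0.1553, 0.0968, 0.0773.
Kestria: 0.2611×13.4 + 0.2100×30.8 + 0.1994×79.2 + 0.1553×159.3 + 0.0968×332.0 + 0.0773×402.3 = 113.7645 per 1 000.
Belmark: 0.2611×16.8 + 0.2100×29.7 + 0.1994×74.9 + 0.1553×130.1 + 0.0968×307.5 + 0.0773×311.8 = 99.6564 per 1 000.
Ratio = 113.7645 ÷ 99.6564 = 1.14157.

1.142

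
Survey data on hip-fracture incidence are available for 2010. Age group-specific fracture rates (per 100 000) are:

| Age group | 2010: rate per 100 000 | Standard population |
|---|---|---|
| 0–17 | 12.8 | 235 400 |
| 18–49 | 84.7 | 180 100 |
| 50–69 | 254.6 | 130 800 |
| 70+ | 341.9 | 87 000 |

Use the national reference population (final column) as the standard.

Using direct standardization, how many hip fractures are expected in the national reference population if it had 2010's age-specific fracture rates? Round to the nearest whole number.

813

Expected hip fractures = Σ (standard pop × age-specific rate ÷ 100 000)
= 235 400×12.8/100 000 + 180 100×84.7/100 000 + 130 800×254.6/100 000 + 87 000×341.9/100 000
= 30.13 + 152.54 + 333.02 + 297.45 = 813.15.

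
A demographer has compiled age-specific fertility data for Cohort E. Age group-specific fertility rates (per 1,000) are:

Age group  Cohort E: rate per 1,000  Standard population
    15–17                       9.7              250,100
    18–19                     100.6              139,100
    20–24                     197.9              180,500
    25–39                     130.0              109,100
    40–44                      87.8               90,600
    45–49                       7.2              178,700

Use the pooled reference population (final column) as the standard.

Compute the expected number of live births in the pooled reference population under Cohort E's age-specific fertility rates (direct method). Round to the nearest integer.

Expected live births = Σ (standard pop × age-specific rate ÷ 1,000)
= 250,100×9.7/1,000 + 139,100×100.6/1,000 + 180,500×197.9/1,000 + 109,100×130.0/1,000 + 90,600×87.8/1,000 + 178,700×7.2/1,000
= 2425.97 + 13993.46 + 35720.95 + 14183.00 + 7954.68 + 1286.64 = 75564.70.

75565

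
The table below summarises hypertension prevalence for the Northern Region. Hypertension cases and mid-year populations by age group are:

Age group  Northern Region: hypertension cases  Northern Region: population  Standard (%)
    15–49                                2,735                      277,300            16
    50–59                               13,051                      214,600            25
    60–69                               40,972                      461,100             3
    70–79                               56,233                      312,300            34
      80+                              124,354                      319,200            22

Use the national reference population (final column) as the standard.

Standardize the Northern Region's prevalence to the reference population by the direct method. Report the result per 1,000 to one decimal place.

166.4

Age-specific rates per 1,000 for the Northern Region: 9.863, 60.815, 88.857, 180.061, 389.580.
Standard weights: 0.16, 0.25, 0.03, 0.34, 0.22.
Standardized rate: 0.1600×9.863 + 0.2500×60.815 + 0.0300×88.857 + 0.3400×180.061 + 0.2200×389.580 = 166.3760 per 1,000.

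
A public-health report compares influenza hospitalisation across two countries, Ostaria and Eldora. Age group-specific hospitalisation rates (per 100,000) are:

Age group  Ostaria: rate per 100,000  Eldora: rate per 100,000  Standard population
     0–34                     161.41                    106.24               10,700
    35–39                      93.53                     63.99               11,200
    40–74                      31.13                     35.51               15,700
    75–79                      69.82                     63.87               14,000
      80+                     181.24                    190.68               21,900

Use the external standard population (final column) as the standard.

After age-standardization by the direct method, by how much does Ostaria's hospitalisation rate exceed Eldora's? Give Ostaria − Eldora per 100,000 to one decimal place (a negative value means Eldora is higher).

Standard total = 73,500; weights = 0.1456, 0.1524, 0.2136, 0.1905, 0.2980.
Ostaria: 0.1456×161.41 + 0.1524×93.53 + 0.2136×31.13 + 0.1905×69.82 + 0.2980×181.24 = 111.7007 per 100,000.
Eldora: 0.1456×106.24 + 0.1524×63.99 + 0.2136×35.51 + 0.1905×63.87 + 0.2980×190.68 = 101.7828 per 100,000.
Difference = 111.7007 − 101.7828 = 9.9179.

9.9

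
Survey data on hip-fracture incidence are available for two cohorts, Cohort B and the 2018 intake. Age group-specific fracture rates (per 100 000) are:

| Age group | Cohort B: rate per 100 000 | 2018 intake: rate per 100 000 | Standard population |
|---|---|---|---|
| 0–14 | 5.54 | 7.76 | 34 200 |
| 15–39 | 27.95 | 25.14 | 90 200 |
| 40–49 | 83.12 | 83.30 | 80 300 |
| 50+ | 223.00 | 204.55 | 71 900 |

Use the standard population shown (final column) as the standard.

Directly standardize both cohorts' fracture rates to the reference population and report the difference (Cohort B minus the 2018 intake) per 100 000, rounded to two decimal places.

5.39

Standard total = 276 600; weights = 0.1236, 0.3261, 0.2903, 0.2599.
Cohort B: 0.1236×5.54 + 0.3261×27.95 + 0.2903×83.12 + 0.2599×223.00 = 91.8973 per 100 000.
The 2018 intake: 0.1236×7.76 + 0.3261×25.14 + 0.2903×83.30 + 0.2599×204.55 = 86.5118 per 100 000.
Difference = 91.8973 − 86.5118 = 5.3855.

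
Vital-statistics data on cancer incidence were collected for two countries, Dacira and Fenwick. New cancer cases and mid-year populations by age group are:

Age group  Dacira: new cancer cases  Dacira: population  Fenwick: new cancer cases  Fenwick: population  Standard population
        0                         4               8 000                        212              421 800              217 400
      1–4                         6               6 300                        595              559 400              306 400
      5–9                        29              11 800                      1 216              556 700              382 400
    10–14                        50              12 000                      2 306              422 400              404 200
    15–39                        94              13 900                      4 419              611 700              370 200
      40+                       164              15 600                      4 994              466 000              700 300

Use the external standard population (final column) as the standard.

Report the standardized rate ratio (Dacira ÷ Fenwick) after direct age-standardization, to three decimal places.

Age-specific rates per 100 000 for Dacira: 50.00, 95.24, 245.76, 416.67, 676.26, 1051.28.
For Fenwick: 50.26, 106.36, 218.43, 545.93, 722.41, 1071.67.
Standard total = 2 380 900; weights = 0.0913, 0.1287, 0.1606, 0.1698, 0.1555, 0.2941.
Dacira: 0.0913×50.00 + 0.1287×95.24 + 0.1606×245.76 + 0.1698×416.67 + 0.1555×676.26 + 0.2941×1051.28 = 541.3966 per 100 000.
Fenwick: 0.0913×50.26 + 0.1287×106.36 + 0.1606×218.43 + 0.1698×545.93 + 0.1555×722.41 + 0.2941×1071.67 = 573.5809 per 100 000.
Ratio = 541.3966 ÷ 573.5809 = 0.94389.

0.944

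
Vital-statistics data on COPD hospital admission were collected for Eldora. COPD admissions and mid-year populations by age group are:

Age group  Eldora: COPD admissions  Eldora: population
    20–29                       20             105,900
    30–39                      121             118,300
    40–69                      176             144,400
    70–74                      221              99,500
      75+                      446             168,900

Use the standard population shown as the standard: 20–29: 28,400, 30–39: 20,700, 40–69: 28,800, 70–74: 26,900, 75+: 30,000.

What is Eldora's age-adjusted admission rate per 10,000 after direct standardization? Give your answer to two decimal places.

14.88

Age-specific rates per 10,000 for Eldora: 1.89, 10.23, 12.19, 22.21, 26.41.
Standard total = 134,800; weights = 0.2107, 0.1536, 0.2136, 0.1996, 0.2226.
Standardized rate: 0.2107×1.89 + 0.1536×10.23 + 0.2136×12.19 + 0.1996×22.21 + 0.2226×26.41 = 14.8817 per 10,000.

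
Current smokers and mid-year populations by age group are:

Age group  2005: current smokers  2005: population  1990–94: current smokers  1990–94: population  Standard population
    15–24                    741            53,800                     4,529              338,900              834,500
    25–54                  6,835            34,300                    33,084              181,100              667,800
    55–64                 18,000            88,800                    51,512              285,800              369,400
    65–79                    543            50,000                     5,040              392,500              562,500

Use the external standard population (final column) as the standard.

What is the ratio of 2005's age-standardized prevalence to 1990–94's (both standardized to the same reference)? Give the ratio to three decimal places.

Age-specific rates per 1,000 for 2005: 13.773, 199.271, 202.703, 10.860.
For 1990–94: 13.364, 182.684, 180.238, 12.841.
Standard total = 2,434,200; weights = 0.3428, 0.2743, 0.1518, 0.2311.
2005: 0.3428×13.773 + 0.2743×199.271 + 0.1518×202.703 + 0.2311×10.860 = 92.6605 per 1,000.
1990–94: 0.3428×13.364 + 0.2743×182.684 + 0.1518×180.238 + 0.2311×12.841 = 85.0181 per 1,000.
Ratio = 92.6605 ÷ 85.0181 = 1.08989.

1.090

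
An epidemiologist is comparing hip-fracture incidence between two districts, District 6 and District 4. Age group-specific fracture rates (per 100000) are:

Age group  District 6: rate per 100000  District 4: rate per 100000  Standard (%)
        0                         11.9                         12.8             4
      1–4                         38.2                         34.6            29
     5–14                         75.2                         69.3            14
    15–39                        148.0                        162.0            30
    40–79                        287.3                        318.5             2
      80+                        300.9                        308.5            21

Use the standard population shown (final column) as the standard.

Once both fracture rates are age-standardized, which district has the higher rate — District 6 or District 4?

Standard weights: 0.04, 0.29, 0.14, 0.30, 0.02, 0.21.
District 6: 0.0400×11.9 + 0.2900×38.2 + 0.1400×75.2 + 0.3000×148.0 + 0.0200×287.3 + 0.2100×300.9 = 135.4170 per 100000.
District 4: 0.0400×12.8 + 0.2900×34.6 + 0.1400×69.3 + 0.3000×162.0 + 0.0200×318.5 + 0.2100×308.5 = 140.0030 per 100000.

District 4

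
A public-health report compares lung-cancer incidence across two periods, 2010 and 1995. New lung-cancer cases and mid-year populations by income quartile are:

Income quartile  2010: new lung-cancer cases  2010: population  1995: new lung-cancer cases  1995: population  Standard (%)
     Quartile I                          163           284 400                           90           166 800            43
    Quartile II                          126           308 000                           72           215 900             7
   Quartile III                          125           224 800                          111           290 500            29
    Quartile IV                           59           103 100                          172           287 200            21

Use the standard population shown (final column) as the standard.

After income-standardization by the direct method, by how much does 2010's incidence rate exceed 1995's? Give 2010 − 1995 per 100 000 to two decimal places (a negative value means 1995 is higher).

6.46

Income-specific rates per 100 000 for 2010: 57.31, 40.91, 55.60, 57.23.
For 1995: 53.96, 33.35, 38.21, 59.89.
Standard weights: 0.43, 0.07, 0.29, 0.21.
2010: 0.4300×57.31 + 0.0700×40.91 + 0.2900×55.60 + 0.2100×57.23 = 55.6514 per 100 000.
1995: 0.4300×53.96 + 0.0700×33.35 + 0.2900×38.21 + 0.2100×59.89 = 49.1933 per 100 000.
Difference = 55.6514 − 49.1933 = 6.4581.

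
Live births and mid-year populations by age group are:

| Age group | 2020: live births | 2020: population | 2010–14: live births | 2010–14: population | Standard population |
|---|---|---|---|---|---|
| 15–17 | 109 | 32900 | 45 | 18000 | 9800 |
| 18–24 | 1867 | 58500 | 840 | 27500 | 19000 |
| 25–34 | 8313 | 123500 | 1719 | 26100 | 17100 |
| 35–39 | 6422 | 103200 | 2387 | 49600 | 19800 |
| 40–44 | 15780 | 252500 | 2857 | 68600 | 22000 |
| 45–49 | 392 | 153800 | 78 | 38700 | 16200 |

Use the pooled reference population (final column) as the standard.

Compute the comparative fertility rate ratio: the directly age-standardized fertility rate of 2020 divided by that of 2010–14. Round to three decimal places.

Age-specific rates per 1000 for 2020: 3.313, 31.915, 67.312, 62.229, 62.495, 2.549.
For 2010–14: 2.500, 30.545, 65.862, 48.125, 41.647, 2.016.
Standard total = 103900; weights = 0.0943, 0.1829, 0.1646, 0.1906, 0.2117, 0.1559.
2020: 0.0943×3.313 + 0.1829×31.915 + 0.1646×67.312 + 0.1906×62.229 + 0.2117×62.495 + 0.1559×2.549 = 42.7159 per 1000.
2010–14: 0.0943×2.500 + 0.1829×30.545 + 0.1646×65.862 + 0.1906×48.125 + 0.2117×41.647 + 0.1559×2.016 = 34.9651 per 1000.
Ratio = 42.7159 ÷ 34.9651 = 1.22167.

1.222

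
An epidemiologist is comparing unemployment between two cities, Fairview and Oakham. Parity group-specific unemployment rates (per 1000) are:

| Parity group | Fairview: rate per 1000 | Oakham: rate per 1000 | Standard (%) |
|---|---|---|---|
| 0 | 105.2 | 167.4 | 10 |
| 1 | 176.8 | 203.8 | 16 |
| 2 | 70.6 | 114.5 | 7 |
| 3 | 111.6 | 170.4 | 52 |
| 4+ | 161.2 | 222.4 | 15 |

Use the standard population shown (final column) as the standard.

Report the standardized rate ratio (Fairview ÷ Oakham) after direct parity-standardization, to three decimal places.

Standard weights: 0.10, 0.16, 0.07, 0.52, 0.15.
Fairview: 0.1000×105.2 + 0.1600×176.8 + 0.0700×70.6 + 0.5200×111.6 + 0.1500×161.2 = 125.9620 per 1000.
Oakham: 0.1000×167.4 + 0.1600×203.8 + 0.0700×114.5 + 0.5200×170.4 + 0.1500×222.4 = 179.3310 per 1000.
Ratio = 125.9620 ÷ 179.3310 = 0.70240.

0.702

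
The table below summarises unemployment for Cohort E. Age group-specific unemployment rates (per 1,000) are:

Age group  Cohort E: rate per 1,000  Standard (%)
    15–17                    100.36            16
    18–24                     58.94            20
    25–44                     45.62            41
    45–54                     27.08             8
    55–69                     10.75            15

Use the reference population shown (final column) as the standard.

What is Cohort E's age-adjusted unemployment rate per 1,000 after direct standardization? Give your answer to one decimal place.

Standard weights: 0.16, 0.20, 0.41, 0.08, 0.15.
Standardized rate: 0.1600×100.36 + 0.2000×58.94 + 0.4100×45.62 + 0.0800×27.08 + 0.1500×10.75 = 50.3287 per 1,000.

50.3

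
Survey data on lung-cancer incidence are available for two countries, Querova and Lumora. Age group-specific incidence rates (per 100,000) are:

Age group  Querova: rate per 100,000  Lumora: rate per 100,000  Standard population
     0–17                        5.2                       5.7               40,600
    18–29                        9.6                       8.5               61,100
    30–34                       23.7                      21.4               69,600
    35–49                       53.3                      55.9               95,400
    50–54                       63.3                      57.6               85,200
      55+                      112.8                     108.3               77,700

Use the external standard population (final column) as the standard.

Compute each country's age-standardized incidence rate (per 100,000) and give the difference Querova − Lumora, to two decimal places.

Standard total = 429,600; weights = 0.0945, 0.1422, 0.1620, 0.2221, 0.1983, 0.1809.
Querova: 0.0945×5.2 + 0.1422×9.6 + 0.1620×23.7 + 0.2221×53.3 + 0.1983×63.3 + 0.1809×112.8 = 50.4882 per 100,000.
Lumora: 0.0945×5.7 + 0.1422×8.5 + 0.1620×21.4 + 0.2221×55.9 + 0.1983×57.6 + 0.1809×108.3 = 48.6394 per 100,000.
Difference = 50.4882 − 48.6394 = 1.8488.

1.85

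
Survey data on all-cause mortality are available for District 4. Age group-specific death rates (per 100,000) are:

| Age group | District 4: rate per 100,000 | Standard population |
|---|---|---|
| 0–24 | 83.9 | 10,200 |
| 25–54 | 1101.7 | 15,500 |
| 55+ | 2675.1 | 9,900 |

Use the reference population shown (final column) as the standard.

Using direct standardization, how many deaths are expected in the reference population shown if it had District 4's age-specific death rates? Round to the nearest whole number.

Expected deaths = Σ (standard pop × age-specific rate ÷ 100,000)
= 10,200×83.9/100,000 + 15,500×1101.7/100,000 + 9,900×2675.1/100,000
= 8.56 + 170.76 + 264.83 = 444.16.

444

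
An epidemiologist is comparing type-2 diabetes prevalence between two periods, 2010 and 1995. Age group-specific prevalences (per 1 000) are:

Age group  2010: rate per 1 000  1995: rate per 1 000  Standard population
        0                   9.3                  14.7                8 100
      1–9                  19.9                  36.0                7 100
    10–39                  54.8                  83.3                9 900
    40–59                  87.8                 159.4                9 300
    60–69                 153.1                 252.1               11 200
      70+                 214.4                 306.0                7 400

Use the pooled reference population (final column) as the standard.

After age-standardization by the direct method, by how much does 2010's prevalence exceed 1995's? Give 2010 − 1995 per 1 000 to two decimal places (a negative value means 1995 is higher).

Standard total = 53 000; weights = 0.1528, 0.1340, 0.1868, 0.1755, 0.2113, 0.1396.
2010: 0.1528×9.3 + 0.1340×19.9 + 0.1868×54.8 + 0.1755×87.8 + 0.2113×153.1 + 0.1396×214.4 = 92.0181 per 1 000.
1995: 0.1528×14.7 + 0.1340×36.0 + 0.1868×83.3 + 0.1755×159.4 + 0.2113×252.1 + 0.1396×306.0 = 146.5977 per 1 000.
Difference = 92.0181 − 146.5977 = -54.5796.

-54.58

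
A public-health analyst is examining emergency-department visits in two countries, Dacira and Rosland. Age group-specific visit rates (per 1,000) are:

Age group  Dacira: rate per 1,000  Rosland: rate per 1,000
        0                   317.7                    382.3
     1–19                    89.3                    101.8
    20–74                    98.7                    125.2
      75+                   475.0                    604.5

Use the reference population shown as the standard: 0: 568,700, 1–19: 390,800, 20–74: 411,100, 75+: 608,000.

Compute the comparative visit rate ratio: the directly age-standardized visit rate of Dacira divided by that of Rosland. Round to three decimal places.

0.806

Standard total = 1,978,600; weights = 0.2874, 0.1975, 0.2078, 0.3073.
Dacira: 0.2874×317.7 + 0.1975×89.3 + 0.2078×98.7 + 0.3073×475.0 = 275.4220 per 1,000.
Rosland: 0.2874×382.3 + 0.1975×101.8 + 0.2078×125.2 + 0.3073×604.5 = 341.7584 per 1,000.
Ratio = 275.4220 ÷ 341.7584 = 0.80590.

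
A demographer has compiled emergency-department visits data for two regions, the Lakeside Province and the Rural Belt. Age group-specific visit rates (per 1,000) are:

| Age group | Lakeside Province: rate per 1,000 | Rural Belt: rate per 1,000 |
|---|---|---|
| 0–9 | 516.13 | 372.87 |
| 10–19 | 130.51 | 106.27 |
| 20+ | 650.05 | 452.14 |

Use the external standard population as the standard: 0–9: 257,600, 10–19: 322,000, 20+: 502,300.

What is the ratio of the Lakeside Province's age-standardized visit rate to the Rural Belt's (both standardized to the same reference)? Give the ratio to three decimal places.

1.403

Standard total = 1,081,900; weights = 0.2381, 0.2976, 0.4643.
The Lakeside Province: 0.2381×516.13 + 0.2976×130.51 + 0.4643×650.05 = 463.5358 per 1,000.
The Rural Belt: 0.2381×372.87 + 0.2976×106.27 + 0.4643×452.14 = 330.3264 per 1,000.
Ratio = 463.5358 ÷ 330.3264 = 1.40327.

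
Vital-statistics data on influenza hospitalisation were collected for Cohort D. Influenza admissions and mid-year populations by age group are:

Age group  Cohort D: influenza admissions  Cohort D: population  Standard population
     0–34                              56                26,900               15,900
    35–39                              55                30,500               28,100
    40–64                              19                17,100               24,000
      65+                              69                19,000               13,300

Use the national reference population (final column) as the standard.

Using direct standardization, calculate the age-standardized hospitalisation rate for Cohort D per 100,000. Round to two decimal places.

Age-specific rates per 100,000 for Cohort D: 208.18, 180.33, 111.11, 363.16.
Standard total = 81,300; weights = 0.1956, 0.3456, 0.2952, 0.1636.
Standardized rate: 0.1956×208.18 + 0.3456×180.33 + 0.2952×111.11 + 0.1636×363.16 = 195.2511 per 100,000.

195.25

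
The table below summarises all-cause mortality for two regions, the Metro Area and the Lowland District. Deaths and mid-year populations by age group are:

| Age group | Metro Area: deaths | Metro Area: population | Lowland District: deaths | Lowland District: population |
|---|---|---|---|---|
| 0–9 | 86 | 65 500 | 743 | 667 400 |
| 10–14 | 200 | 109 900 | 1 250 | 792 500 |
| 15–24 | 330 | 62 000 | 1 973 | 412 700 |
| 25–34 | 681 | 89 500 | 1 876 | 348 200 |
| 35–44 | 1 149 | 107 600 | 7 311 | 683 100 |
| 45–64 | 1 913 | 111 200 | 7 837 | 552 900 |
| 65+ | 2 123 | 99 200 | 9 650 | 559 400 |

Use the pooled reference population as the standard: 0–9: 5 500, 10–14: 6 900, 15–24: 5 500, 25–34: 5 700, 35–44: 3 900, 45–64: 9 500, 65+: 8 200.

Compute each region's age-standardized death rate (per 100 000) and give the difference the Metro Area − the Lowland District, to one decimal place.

Age-specific rates per 100 000 for the Metro Area: 131.30, 181.98, 532.26, 760.89, 1067.84, 1720.32, 2140.12.
For the Lowland District: 111.33, 157.73, 478.07, 538.77, 1070.27, 1417.44, 1725.06.
Standard total = 45 200; weights = 0.1217, 0.1527, 0.1217, 0.1261, 0.0863, 0.2102, 0.1814.
The Metro Area: 0.1217×131.30 + 0.1527×181.98 + 0.1217×532.26 + 0.1261×760.89 + 0.0863×1067.84 + 0.2102×1720.32 + 0.1814×2140.12 = 1046.4380 per 100 000.
The Lowland District: 0.1217×111.33 + 0.1527×157.73 + 0.1217×478.07 + 0.1261×538.77 + 0.0863×1070.27 + 0.2102×1417.44 + 0.1814×1725.06 = 866.9515 per 100 000.
Difference = 1046.4380 − 866.9515 = 179.4865.

179.5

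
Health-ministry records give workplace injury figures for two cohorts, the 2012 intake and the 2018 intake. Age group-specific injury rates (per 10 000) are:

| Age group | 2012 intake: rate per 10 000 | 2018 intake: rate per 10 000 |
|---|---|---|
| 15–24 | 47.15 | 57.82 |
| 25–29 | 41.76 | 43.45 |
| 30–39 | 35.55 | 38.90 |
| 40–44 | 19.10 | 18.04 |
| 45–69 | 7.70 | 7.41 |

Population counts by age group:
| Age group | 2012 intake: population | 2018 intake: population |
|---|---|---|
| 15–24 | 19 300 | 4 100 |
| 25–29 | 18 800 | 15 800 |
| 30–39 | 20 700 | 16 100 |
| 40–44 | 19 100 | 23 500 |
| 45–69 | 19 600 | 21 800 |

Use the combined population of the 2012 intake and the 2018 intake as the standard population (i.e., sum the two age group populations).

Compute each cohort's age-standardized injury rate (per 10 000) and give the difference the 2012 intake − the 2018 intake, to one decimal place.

Combined standard total = 178 800; weights = 0.1309, 0.1935, 0.2058, 0.2383, 0.2315.
The 2012 intake: 0.1309×47.15 + 0.1935×41.76 + 0.2058×35.55 + 0.2383×19.10 + 0.2315×7.70 = 27.9020 per 10 000.
The 2018 intake: 0.1309×57.82 + 0.1935×43.45 + 0.2058×38.90 + 0.2383×18.04 + 0.2315×7.41 = 29.9953 per 10 000.
Difference = 27.9020 − 29.9953 = -2.0932.

-2.1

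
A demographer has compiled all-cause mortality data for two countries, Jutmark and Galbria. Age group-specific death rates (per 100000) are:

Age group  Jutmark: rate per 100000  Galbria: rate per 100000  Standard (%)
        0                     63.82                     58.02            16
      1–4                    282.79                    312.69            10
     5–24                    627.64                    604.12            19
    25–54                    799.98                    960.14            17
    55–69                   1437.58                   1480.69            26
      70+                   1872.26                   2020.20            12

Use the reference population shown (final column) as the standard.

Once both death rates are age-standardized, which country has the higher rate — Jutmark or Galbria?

Galbria

Standard weights: 0.16, 0.10, 0.19, 0.17, 0.26, 0.12.
Jutmark: 0.1600×63.82 + 0.1000×282.79 + 0.1900×627.64 + 0.1700×799.98 + 0.2600×1437.58 + 0.1200×1872.26 = 892.1804 per 100000.
Galbria: 0.1600×58.02 + 0.1000×312.69 + 0.1900×604.12 + 0.1700×960.14 + 0.2600×1480.69 + 0.1200×2020.20 = 945.9622 per 100000.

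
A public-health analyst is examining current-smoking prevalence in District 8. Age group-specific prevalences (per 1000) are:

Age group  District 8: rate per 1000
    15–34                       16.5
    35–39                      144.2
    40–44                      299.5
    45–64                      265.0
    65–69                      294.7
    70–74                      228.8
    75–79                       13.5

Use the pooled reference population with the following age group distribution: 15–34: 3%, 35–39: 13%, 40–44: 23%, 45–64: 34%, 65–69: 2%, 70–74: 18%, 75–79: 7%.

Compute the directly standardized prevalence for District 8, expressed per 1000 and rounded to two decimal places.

226.25

Standard weights: 0.03, 0.13, 0.23, 0.34, 0.02, 0.18, 0.07.
Standardized rate: 0.0300×16.5 + 0.1300×144.2 + 0.2300×299.5 + 0.3400×265.0 + 0.0200×294.7 + 0.1800×228.8 + 0.0700×13.5 = 226.2490 per 1000.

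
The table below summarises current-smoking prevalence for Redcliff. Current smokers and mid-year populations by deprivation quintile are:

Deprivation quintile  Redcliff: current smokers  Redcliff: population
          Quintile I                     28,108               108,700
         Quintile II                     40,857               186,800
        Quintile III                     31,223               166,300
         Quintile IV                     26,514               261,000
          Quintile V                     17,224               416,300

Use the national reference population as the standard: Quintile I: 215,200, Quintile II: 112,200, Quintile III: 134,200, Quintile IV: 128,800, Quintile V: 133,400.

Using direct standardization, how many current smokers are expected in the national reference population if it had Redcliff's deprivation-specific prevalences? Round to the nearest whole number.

123987

Deprivation-specific rates per 1,000 for Redcliff: 258.583, 218.721, 187.751, 101.586, 41.374.
Expected current smokers = Σ (standard pop × deprivation-specific rate ÷ 1,000)
= 215,200×258.583/1,000 + 112,200×218.721/1,000 + 134,200×187.751/1,000 + 128,800×101.586/1,000 + 133,400×41.374/1,000
= 55647.12 + 24540.45 + 25196.19 + 13084.30 + 5519.29 = 123987.35.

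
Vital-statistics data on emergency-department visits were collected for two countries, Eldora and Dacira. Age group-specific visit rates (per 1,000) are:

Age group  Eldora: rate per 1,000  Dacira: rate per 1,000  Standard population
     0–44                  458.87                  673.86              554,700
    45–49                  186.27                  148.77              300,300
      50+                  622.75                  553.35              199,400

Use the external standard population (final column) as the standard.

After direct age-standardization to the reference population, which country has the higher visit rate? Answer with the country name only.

Dacira

Standard total = 1,054,400; weights = 0.5261, 0.2848, 0.1891.
Eldora: 0.5261×458.87 + 0.2848×186.27 + 0.1891×622.75 = 412.2235 per 1,000.
Dacira: 0.5261×673.86 + 0.2848×148.77 + 0.1891×553.35 = 501.5210 per 1,000.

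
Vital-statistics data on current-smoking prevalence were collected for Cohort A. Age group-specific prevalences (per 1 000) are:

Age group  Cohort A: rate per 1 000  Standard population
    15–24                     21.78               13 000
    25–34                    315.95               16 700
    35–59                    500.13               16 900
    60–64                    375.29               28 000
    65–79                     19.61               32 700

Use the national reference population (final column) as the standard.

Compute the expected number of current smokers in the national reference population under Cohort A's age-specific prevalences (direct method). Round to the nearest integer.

Expected current smokers = Σ (standard pop × age-specific rate ÷ 1 000)
= 13 000×21.78/1 000 + 16 700×315.95/1 000 + 16 900×500.13/1 000 + 28 000×375.29/1 000 + 32 700×19.61/1 000
= 283.14 + 5276.36 + 8452.20 + 10508.12 + 641.25 = 25161.07.

25161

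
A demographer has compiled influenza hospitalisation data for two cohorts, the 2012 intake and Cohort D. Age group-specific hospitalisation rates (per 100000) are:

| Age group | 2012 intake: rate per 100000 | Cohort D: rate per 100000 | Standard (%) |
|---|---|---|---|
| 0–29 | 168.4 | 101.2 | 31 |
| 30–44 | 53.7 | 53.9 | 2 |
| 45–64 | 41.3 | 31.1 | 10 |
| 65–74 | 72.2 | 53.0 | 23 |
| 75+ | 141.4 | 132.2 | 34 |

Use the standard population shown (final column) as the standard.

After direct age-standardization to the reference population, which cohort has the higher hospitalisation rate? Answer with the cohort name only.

Standard weights: 0.31, 0.02, 0.10, 0.23, 0.34.
The 2012 intake: 0.3100×168.4 + 0.0200×53.7 + 0.1000×41.3 + 0.2300×72.2 + 0.3400×141.4 = 122.0900 per 100000.
Cohort D: 0.3100×101.2 + 0.0200×53.9 + 0.1000×31.1 + 0.2300×53.0 + 0.3400×132.2 = 92.6980 per 100000.

2012 intake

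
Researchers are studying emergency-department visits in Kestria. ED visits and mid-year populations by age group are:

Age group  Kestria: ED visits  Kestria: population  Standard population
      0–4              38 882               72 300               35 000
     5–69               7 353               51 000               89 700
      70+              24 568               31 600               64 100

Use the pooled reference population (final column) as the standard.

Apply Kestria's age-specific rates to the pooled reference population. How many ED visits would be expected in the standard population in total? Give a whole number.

Age-specific rates per 1 000 for Kestria: 537.787, 144.176, 777.468.
Expected ED visits = Σ (standard pop × age-specific rate ÷ 1 000)
= 35 000×537.787/1 000 + 89 700×144.176/1 000 + 64 100×777.468/1 000
= 18822.54 + 12932.63 + 49835.72 = 81590.90.

81591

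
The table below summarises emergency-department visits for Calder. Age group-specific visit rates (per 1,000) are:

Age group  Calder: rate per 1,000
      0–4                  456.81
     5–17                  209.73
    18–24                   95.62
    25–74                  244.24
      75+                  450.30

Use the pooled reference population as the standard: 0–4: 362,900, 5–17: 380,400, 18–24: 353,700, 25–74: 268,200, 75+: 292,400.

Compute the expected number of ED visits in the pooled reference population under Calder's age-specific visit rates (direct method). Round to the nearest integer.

476551

Expected ED visits = Σ (standard pop × age-specific rate ÷ 1,000)
= 362,900×456.81/1,000 + 380,400×209.73/1,000 + 353,700×95.62/1,000 + 268,200×244.24/1,000 + 292,400×450.30/1,000
= 165776.35 + 79781.29 + 33820.79 + 65505.17 + 131667.72 = 476551.32.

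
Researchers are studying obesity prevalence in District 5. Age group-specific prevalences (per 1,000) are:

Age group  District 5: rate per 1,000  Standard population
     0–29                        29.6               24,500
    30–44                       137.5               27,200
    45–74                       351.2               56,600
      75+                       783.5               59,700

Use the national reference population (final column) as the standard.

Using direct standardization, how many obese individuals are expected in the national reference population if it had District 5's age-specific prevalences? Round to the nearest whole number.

71118

Expected obese individuals = Σ (standard pop × age-specific rate ÷ 1,000)
= 24,500×29.6/1,000 + 27,200×137.5/1,000 + 56,600×351.2/1,000 + 59,700×783.5/1,000
= 725.20 + 3740.00 + 19877.92 + 46774.95 = 71118.07.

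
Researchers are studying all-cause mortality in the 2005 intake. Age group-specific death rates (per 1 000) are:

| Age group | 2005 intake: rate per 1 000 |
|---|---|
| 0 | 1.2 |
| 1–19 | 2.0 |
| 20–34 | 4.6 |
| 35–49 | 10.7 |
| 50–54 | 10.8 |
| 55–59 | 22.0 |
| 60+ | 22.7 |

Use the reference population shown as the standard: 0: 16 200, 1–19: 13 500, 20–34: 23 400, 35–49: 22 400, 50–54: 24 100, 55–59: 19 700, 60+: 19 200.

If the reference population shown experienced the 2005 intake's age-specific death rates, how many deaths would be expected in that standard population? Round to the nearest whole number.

1523

Expected deaths = Σ (standard pop × age-specific rate ÷ 1 000)
= 16 200×1.2/1 000 + 13 500×2.0/1 000 + 23 400×4.6/1 000 + 22 400×10.7/1 000 + 24 100×10.8/1 000 + 19 700×22.0/1 000 + 19 200×22.7/1 000
= 19.44 + 27.00 + 107.64 + 239.68 + 260.28 + 433.40 + 435.84 = 1523.28.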